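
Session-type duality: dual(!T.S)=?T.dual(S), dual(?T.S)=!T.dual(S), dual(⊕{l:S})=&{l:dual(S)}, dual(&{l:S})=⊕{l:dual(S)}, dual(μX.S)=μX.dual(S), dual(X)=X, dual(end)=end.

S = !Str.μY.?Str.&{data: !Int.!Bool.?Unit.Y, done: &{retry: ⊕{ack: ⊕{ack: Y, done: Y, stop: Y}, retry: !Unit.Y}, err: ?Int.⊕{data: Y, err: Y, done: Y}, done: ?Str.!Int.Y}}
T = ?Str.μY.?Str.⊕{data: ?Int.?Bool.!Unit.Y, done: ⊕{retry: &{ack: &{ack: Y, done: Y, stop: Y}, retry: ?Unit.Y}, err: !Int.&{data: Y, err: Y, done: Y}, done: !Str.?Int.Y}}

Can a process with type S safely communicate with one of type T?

!Str vs ?Str  ok
  μY vs μY  ok (binder kept)
    ?Str vs ?Str  ✗ same direction on both sides — not dual

NO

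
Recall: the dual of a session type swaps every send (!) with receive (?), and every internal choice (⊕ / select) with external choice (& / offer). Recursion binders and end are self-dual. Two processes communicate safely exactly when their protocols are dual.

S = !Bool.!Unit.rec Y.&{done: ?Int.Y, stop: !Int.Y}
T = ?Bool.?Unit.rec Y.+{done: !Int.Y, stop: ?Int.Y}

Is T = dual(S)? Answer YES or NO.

!Bool vs ?Bool  ✓
  !Unit vs ?Unit  ✓
    rec Y vs rec Y  ✓ (rec unchanged)
      &{done,stop} vs +{done,stop}  ✓ labels match
        [done]
          ?Int vs !Int  ✓
            Y vs Y  ✓
        [stop]
          !Int vs ?Int  ✓
            Y vs Y  ✓

YES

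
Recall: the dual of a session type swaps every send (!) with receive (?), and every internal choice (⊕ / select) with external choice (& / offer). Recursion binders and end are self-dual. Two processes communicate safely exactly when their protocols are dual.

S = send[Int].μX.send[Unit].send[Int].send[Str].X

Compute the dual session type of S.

send[Int] = recv[Int]
  μX = μX  (rec unchanged)
    send[Unit] = recv[Unit]
      send[Int] = recv[Int]
        send[Str] = recv[Str]
          X ↦ X

recv[Int].μX.recv[Unit].recv[Int].recv[Str].X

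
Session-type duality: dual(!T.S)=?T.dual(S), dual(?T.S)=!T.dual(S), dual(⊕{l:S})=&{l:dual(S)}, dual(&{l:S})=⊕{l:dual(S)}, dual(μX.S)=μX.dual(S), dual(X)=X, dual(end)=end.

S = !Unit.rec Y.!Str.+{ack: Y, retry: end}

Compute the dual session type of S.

!Unit → ?Unit
  rec Y → rec Y  (binder kept)
    !Str → ?Str
      +{ack,retry} → &{ack,retry}  (⊕→&)
        • ack:
          Y self-dual
        • retry:
          end self-dual

?Unit.rec Y.?Str.&{ack: Y, retry: end}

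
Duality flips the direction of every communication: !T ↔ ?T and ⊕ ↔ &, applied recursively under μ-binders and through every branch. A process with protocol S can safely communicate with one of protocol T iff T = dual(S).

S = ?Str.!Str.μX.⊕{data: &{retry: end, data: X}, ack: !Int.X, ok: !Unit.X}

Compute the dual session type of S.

?Str = !Str
  !Str = ?Str
    μX = μX  (μ self-dual)
      ⊕{data,ack,ok} = &{data,ack,ok}  (⊕→&)
        [data]
          &{retry,data} = ⊕{retry,data}  (external→internal)
            [retry]
              end ↦ end
            [data]
              X ↦ X
        [ack]
          !Int = ?Int
            X ↦ X
        [ok]
          !Unit = ?Unit
            X ↦ X

!Str.?Str.μX.&{data: ⊕{retry: end, data: X}, ack: ?Int.X, ok: ?Unit.X}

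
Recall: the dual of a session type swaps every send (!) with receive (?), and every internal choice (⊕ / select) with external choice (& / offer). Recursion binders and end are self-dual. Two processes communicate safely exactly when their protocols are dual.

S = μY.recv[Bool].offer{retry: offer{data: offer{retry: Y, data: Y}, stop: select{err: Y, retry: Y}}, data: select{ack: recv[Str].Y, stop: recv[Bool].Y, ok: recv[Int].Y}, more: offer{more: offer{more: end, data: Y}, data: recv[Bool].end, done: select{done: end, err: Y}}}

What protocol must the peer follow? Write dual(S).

μY = μY  (binder kept)
  recv[Bool] = send[Bool]
    offer{retry,data,more} = select{retry,data,more}  (external→internal)
      • retry:
        offer{data,stop} = select{data,stop}  (external→internal)
          • data:
            offer{retry,data} = select{retry,data}  (external→internal)
              • retry:
                Y self-dual
              • data:
                Y self-dual
          • stop:
            select{err,retry} = offer{err,retry}  (internal→external)
              • err:
                Y self-dual
              • retry:
                Y self-dual
      • data:
        select{ack,stop,ok} = offer{ack,stop,ok}  (internal→external)
          • ack:
            recv[Str] = send[Str]
              Y self-dual
          • stop:
            recv[Bool] = send[Bool]
              Y self-dual
          • ok:
            recv[Int] = send[Int]
              Y self-dual
      • more:
        offer{more,data,done} = select{more,data,done}  (external→internal)
          • more:
            offer{more,data} = select{more,data}  (external→internal)
              • more:
                end self-dual
              • data:
                Y self-dual
          • data:
            recv[Bool] = send[Bool]
              end self-dual
          • done:
            select{done,err} = offer{done,err}  (internal→external)
              • done:
                end self-dual
              • err:
                Y self-dual

μY.send[Bool].select{retry: select{data: select{retry: Y, data: Y}, stop: offer{err: Y, retry: Y}}, data: offer{ack: send[Str].Y, stop: send[Bool].Y, ok: send[Int].Y}, more: select{more: select{more: end, data: Y}, data: send[Bool].end, done: offer{done: end, err: Y}}}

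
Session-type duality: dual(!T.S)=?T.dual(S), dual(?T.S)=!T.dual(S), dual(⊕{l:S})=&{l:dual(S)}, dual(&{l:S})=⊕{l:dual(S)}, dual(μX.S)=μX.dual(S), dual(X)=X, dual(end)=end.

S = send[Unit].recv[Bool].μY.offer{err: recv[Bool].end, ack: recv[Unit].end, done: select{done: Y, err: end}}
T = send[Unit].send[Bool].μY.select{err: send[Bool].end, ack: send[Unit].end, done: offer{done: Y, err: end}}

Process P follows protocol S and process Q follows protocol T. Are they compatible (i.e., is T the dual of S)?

NO

send[Unit] vs send[Unit]  ✗ same direction on both sides — not dual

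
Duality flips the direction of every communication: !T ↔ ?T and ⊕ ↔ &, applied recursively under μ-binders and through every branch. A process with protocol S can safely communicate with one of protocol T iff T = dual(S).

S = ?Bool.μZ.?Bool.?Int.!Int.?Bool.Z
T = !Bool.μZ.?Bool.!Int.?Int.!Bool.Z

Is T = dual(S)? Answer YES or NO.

?Bool | !Bool  ok
  μZ | μZ  ok (binder kept)
    ?Bool | ?Bool  ✗ same direction on both sides — not dual

NO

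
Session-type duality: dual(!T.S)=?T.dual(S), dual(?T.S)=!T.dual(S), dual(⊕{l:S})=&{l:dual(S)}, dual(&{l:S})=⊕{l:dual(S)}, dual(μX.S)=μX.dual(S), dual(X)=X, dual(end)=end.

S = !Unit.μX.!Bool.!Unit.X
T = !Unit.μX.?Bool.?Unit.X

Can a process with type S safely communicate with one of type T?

!Unit | !Unit  ✗ same direction on both sides — not dual

NO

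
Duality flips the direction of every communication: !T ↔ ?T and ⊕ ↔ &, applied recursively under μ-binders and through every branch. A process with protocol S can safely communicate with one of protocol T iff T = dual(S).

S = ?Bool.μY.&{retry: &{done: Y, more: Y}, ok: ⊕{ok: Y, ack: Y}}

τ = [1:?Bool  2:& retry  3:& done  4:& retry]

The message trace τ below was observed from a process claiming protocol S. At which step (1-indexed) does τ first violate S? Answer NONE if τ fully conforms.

@1 ?Bool  match  state: μY.…
@2 & retry  match  state: &{done: μY.…, more: μY.…}
@3 & done  match  state: μY.…
@4 & retry  match  state: &{done: μY.…, more: μY.…}
all 4 steps conform

NONE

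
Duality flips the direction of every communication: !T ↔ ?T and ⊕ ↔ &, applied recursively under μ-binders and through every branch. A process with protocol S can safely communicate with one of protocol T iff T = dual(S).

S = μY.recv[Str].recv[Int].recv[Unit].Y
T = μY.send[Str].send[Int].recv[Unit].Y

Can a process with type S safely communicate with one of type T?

μY vs μY  match (rec unchanged)
  recv[Str] vs send[Str]  match
    recv[Int] vs send[Int]  match
      recv[Unit] vs recv[Unit]  ✗ same direction on both sides — not dual

NO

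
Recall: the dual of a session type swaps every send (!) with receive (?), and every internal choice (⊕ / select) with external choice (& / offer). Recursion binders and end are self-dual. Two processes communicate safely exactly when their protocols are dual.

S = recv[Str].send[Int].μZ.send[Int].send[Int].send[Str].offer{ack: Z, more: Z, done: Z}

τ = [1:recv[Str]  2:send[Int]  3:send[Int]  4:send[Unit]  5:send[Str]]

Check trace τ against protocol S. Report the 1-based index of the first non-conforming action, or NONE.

[1] recv[Str]  match  cont: send[Int].μZ.…
[2] send[Int]  match  cont: μZ.…
[3] send[Int]  match  cont: send[Int].send[Str].offer{ack: μZ.…, more: μZ.…, done: μZ.…}
[4] got send[Unit], protocol expects send[Int]  ✗

4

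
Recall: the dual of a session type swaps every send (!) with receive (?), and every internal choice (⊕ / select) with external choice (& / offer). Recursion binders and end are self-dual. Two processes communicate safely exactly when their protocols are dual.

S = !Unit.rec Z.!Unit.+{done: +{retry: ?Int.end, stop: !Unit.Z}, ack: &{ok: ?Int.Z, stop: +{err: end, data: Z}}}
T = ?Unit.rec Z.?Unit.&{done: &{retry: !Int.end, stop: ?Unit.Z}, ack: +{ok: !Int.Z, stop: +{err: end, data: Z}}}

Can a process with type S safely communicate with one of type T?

!Unit vs ?Unit  ✓
  rec Z vs rec Z  ✓ (μ self-dual)
    !Unit vs ?Unit  ✓
      +{done,ack} vs &{done,ack}  ✓ labels match
        [done]
          +{retry,stop} vs &{retry,stop}  ✓ labels match
            [retry]
              ?Int vs !Int  ✓
                end vs end  ✓
            [stop]
              !Unit vs ?Unit  ✓
                Z vs Z  ✓
        [ack]
          &{ok,stop} vs +{ok,stop}  ✓ labels match
            [ok]
              ?Int vs !Int  ✓
                Z vs Z  ✓
            [stop]
              +{err,data} vs +{err,data}  ✗ choice polarity not flipped — not dual

NO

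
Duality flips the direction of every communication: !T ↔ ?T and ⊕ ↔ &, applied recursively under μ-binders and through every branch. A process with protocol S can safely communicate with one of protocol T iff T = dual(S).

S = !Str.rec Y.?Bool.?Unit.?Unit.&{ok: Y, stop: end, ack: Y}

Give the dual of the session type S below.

?Str.rec Y.!Bool.!Unit.!Unit.+{ok: Y, stop: end, ack: Y}

!Str → ?Str
  rec Y → rec Y  (μ self-dual)
    ?Bool → !Bool
      ?Unit → !Unit
        ?Unit → !Unit
          &{ok,stop,ack} → +{ok,stop,ack}  (offer→select)
            case ok:
              Y ↦ Y
            case stop:
              end ↦ end
            case ack:
              Y ↦ Y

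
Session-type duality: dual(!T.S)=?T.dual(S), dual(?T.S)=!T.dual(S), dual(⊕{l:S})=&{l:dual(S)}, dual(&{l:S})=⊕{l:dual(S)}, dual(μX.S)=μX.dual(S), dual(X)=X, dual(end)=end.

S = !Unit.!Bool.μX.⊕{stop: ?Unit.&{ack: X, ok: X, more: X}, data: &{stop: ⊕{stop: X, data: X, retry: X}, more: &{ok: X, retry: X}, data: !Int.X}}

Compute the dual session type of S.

!Unit = ?Unit
  !Bool = ?Bool
    μX = μX  (binder kept)
      ⊕{stop,data} = &{stop,data}  (⊕→&)
        [stop]
          ?Unit = !Unit
            &{ack,ok,more} = ⊕{ack,ok,more}  (&→⊕)
              [ack]
                X self-dual
              [ok]
                X self-dual
              [more]
                X self-dual
        [data]
          &{stop,more,data} = ⊕{stop,more,data}  (&→⊕)
            [stop]
              ⊕{stop,data,retry} = &{stop,data,retry}  (⊕→&)
                [stop]
                  X self-dual
                [data]
                  X self-dual
                [retry]
                  X self-dual
            [more]
              &{ok,retry} = ⊕{ok,retry}  (&→⊕)
                [ok]
                  X self-dual
                [retry]
                  X self-dual
            [data]
              !Int = ?Int
                X self-dual

?Unit.?Bool.μX.&{stop: !Unit.⊕{ack: X, ok: X, more: X}, data: ⊕{stop: &{stop: X, data: X, retry: X}, more: ⊕{ok: X, retry: X}, data: ?Int.X}}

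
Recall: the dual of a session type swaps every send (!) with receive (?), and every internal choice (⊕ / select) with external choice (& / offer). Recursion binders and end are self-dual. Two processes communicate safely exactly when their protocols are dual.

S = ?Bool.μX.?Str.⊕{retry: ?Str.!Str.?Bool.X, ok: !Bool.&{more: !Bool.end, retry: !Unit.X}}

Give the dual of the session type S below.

!Bool.μX.!Str.&{retry: !Str.?Str.!Bool.X, ok: ?Bool.⊕{more: ?Bool.end, retry: ?Unit.X}}

?Bool = !Bool
  μX = μX  (μ self-dual)
    ?Str = !Str
      ⊕{retry,ok} = &{retry,ok}  (internal→external)
        case retry:
          ?Str = !Str
            !Str = ?Str
              ?Bool = !Bool
                X ↦ X
        case ok:
          !Bool = ?Bool
            &{more,retry} = ⊕{more,retry}  (&→⊕)
              case more:
                !Bool = ?Bool
                  end ↦ end
              case retry:
                !Unit = ?Unit
                  X ↦ X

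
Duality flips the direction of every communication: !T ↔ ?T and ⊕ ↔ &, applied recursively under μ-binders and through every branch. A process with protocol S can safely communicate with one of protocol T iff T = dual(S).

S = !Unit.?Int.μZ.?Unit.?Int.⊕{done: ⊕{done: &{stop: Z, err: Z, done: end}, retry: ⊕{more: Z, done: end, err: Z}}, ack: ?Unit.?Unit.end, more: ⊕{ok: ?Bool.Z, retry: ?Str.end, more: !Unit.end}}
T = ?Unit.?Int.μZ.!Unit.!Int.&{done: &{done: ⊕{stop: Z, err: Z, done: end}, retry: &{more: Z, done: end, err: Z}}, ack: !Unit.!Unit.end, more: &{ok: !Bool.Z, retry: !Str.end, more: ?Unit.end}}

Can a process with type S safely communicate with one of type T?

NO

!Unit | ?Unit  ok
  ?Int | ?Int  ✗ same direction on both sides — not dual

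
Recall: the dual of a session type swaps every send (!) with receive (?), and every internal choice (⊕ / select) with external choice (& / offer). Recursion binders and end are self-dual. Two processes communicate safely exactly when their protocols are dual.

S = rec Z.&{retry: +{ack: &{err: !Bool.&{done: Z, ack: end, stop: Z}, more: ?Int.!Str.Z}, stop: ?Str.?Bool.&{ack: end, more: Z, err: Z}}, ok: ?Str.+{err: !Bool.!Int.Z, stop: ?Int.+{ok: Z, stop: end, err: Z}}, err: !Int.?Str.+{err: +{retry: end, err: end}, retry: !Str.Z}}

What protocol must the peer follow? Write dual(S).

rec Z = rec Z  (binder kept)
  &{retry,ok,err} = +{retry,ok,err}  (offer→select)
    • retry:
      +{ack,stop} = &{ack,stop}  (⊕→&)
        • ack:
          &{err,more} = +{err,more}  (offer→select)
            • err:
              !Bool = ?Bool
                &{done,ack,stop} = +{done,ack,stop}  (offer→select)
                  • done:
                    dual(Z) = Z
                  • ack:
                    dual(end) = end
                  • stop:
                    dual(Z) = Z
            • more:
              ?Int = !Int
                !Str = ?Str
                  dual(Z) = Z
        • stop:
          ?Str = !Str
            ?Bool = !Bool
              &{ack,more,err} = +{ack,more,err}  (offer→select)
                • ack:
                  dual(end) = end
                • more:
                  dual(Z) = Z
                • err:
                  dual(Z) = Z
    • ok:
      ?Str = !Str
        +{err,stop} = &{err,stop}  (⊕→&)
          • err:
            !Bool = ?Bool
              !Int = ?Int
                dual(Z) = Z
          • stop:
            ?Int = !Int
              +{ok,stop,err} = &{ok,stop,err}  (⊕→&)
                • ok:
                  dual(Z) = Z
                • stop:
                  dual(end) = end
                • err:
                  dual(Z) = Z
    • err:
      !Int = ?Int
        ?Str = !Str
          +{err,retry} = &{err,retry}  (⊕→&)
            • err:
              +{retry,err} = &{retry,err}  (⊕→&)
                • retry:
                  dual(end) = end
                • err:
                  dual(end) = end
            • retry:
              !Str = ?Str
                dual(Z) = Z

rec Z.+{retry: &{ack: +{err: ?Bool.+{done: Z, ack: end, stop: Z}, more: !Int.?Str.Z}, stop: !Str.!Bool.+{ack: end, more: Z, err: Z}}, ok: !Str.&{err: ?Bool.?Int.Z, stop: !Int.&{ok: Z, stop: end, err: Z}}, err: ?Int.!Str.&{err: &{retry: end, err: end}, retry: ?Str.Z}}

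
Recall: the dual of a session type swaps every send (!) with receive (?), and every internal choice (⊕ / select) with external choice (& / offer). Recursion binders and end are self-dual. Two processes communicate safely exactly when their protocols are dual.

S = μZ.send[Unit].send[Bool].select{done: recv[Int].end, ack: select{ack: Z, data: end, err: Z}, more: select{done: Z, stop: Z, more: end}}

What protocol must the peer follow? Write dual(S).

μZ ↦ μZ  (rec unchanged)
  send[Unit] ↦ recv[Unit]
    send[Bool] ↦ recv[Bool]
      select{done,ack,more} ↦ offer{done,ack,more}  (internal→external)
        • done:
          recv[Int] ↦ send[Int]
            end self-dual
        • ack:
          select{ack,data,err} ↦ offer{ack,data,err}  (internal→external)
            • ack:
              Z self-dual
            • data:
              end self-dual
            • err:
              Z self-dual
        • more:
          select{done,stop,more} ↦ offer{done,stop,more}  (internal→external)
            • done:
              Z self-dual
            • stop:
              Z self-dual
            • more:
              end self-dual

μZ.recv[Unit].recv[Bool].offer{done: send[Int].end, ack: offer{ack: Z, data: end, err: Z}, more: offer{done: Z, stop: Z, more: end}}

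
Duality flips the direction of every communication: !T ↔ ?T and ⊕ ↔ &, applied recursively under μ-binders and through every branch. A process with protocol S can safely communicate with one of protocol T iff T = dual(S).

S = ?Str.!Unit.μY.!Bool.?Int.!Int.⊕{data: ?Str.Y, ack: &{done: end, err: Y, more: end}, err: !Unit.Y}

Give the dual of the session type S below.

!Str.?Unit.μY.?Bool.!Int.?Int.&{data: !Str.Y, ack: ⊕{done: end, err: Y, more: end}, err: ?Unit.Y}

?Str = !Str
  !Unit = ?Unit
    μY = μY  (rec unchanged)
      !Bool = ?Bool
        ?Int = !Int
          !Int = ?Int
            ⊕{data,ack,err} = &{data,ack,err}  (internal→external)
              • data:
                ?Str = !Str
                  Y ↦ Y
              • ack:
                &{done,err,more} = ⊕{done,err,more}  (&→⊕)
                  • done:
                    end ↦ end
                  • err:
                    Y ↦ Y
                  • more:
                    end ↦ end
              • err:
                !Unit = ?Unit
                  Y ↦ Y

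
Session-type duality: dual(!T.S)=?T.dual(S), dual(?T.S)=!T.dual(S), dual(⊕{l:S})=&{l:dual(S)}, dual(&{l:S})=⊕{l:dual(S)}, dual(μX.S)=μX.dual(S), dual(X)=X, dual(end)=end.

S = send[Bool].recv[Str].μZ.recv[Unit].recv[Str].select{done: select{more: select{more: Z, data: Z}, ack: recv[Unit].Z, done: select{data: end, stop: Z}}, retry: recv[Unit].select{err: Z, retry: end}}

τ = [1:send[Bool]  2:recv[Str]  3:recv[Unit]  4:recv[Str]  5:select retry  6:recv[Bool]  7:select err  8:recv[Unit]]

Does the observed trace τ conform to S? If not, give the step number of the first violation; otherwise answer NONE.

6

step 1: send[Bool]  ok  cont: recv[Str].μZ.…
step 2: recv[Str]  ok  cont: μZ.…
step 3: recv[Unit]  ok  cont: recv[Str].select{done: select{more: select{more: μZ.…, data: μZ.…}, ack: recv[Unit].μZ.…, done: select{data: end, stop: μZ.…}}, retry: recv[Unit].select{err: μZ.…, retry: end}}
step 4: recv[Str]  ok  cont: select{done: select{more: select{more: μZ.…, data: μZ.…}, ack: recv[Unit].μZ.…, done: select{data: end, stop: μZ.…}}, retry: recv[Unit].select{err: μZ.…, retry: end}}
step 5: select retry  ok  cont: recv[Unit].select{err: μZ.…, retry: end}
step 6: got recv[Bool], protocol expects recv[Unit]  ✗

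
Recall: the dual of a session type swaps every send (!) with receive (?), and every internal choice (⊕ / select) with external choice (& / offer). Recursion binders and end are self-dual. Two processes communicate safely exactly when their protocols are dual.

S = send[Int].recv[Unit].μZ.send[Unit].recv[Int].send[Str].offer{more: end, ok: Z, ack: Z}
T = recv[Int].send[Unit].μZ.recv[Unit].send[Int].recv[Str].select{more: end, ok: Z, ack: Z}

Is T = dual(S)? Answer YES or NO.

YES

send[Int] | recv[Int]  match
  recv[Unit] | send[Unit]  match
    μZ | μZ  match (μ self-dual)
      send[Unit] | recv[Unit]  match
        recv[Int] | send[Int]  match
          send[Str] | recv[Str]  match
            offer{more,ok,ack} | select{more,ok,ack}  match label sets agree
              case more:
                end | end  match
              case ok:
                Z | Z  match
              case ack:
                Z | Z  match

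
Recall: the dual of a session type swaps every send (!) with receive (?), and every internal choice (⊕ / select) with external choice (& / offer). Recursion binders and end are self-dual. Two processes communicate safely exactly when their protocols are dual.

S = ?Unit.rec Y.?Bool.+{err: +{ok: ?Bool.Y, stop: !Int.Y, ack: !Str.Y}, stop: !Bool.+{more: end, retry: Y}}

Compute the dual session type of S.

?Unit → !Unit
  rec Y → rec Y  (rec unchanged)
    ?Bool → !Bool
      +{err,stop} → &{err,stop}  (⊕→&)
        • err:
          +{ok,stop,ack} → &{ok,stop,ack}  (⊕→&)
            • ok:
              ?Bool → !Bool
                Y self-dual
            • stop:
              !Int → ?Int
                Y self-dual
            • ack:
              !Str → ?Str
                Y self-dual
        • stop:
          !Bool → ?Bool
            +{more,retry} → &{more,retry}  (⊕→&)
              • more:
                end self-dual
              • retry:
                Y self-dual

!Unit.rec Y.!Bool.&{err: &{ok: !Bool.Y, stop: ?Int.Y, ack: ?Str.Y}, stop: ?Bool.&{more: end, retry: Y}}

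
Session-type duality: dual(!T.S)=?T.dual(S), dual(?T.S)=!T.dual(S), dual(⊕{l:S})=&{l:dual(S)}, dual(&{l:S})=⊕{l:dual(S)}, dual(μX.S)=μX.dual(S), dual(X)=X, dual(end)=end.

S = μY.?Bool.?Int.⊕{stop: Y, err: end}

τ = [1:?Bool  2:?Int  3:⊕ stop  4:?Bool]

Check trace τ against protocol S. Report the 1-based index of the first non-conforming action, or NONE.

step 1: ?Bool  ✓  state: ?Int.⊕{stop: μY.…, err: end}
step 2: ?Int  ✓  state: ⊕{stop: μY.…, err: end}
step 3: ⊕ stop  ✓  state: μY.…
step 4: ?Bool  ✓  state: ?Int.⊕{stop: μY.…, err: end}
τ conforms to S (length 4)

NONE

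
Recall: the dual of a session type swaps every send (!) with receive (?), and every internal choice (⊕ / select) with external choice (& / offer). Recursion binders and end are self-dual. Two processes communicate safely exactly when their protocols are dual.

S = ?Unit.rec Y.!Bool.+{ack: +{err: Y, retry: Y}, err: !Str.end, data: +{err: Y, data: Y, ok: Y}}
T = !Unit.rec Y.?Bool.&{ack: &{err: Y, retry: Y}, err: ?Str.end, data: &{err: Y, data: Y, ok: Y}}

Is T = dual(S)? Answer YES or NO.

?Unit ‖ !Unit  ✓
  rec Y ‖ rec Y  ✓ (binder kept)
    !Bool ‖ ?Bool  ✓
      +{ack,err,data} ‖ &{ack,err,data}  ✓ same labels
        • ack:
          +{err,retry} ‖ &{err,retry}  ✓ same labels
            • err:
              Y ‖ Y  ✓
            • retry:
              Y ‖ Y  ✓
        • err:
          !Str ‖ ?Str  ✓
            end ‖ end  ✓
        • data:
          +{err,data,ok} ‖ &{err,data,ok}  ✓ same labels
            • err:
              Y ‖ Y  ✓
            • data:
              Y ‖ Y  ✓
            • ok:
              Y ‖ Y  ✓

YES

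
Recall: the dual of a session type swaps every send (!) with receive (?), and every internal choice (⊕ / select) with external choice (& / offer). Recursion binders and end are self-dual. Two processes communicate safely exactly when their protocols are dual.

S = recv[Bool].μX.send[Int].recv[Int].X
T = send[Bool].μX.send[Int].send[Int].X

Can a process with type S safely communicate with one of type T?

NO

recv[Bool] vs send[Bool]  match
  μX vs μX  match (μ self-dual)
    send[Int] vs send[Int]  ✗ same direction on both sides — not dual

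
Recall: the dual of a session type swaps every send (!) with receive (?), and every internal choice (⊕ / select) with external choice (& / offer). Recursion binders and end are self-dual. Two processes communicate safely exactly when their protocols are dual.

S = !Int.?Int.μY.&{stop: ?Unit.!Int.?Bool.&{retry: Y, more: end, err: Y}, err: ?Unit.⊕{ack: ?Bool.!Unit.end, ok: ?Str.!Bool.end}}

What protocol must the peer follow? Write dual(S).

?Int.!Int.μY.⊕{stop: !Unit.?Int.!Bool.⊕{retry: Y, more: end, err: Y}, err: !Unit.&{ack: !Bool.?Unit.end, ok: !Str.?Bool.end}}

!Int → ?Int
  ?Int → !Int
    μY → μY  (rec unchanged)
      &{stop,err} → ⊕{stop,err}  (&→⊕)
        case stop:
          ?Unit → !Unit
            !Int → ?Int
              ?Bool → !Bool
                &{retry,more,err} → ⊕{retry,more,err}  (&→⊕)
                  case retry:
                    Y ↦ Y
                  case more:
                    end ↦ end
                  case err:
                    Y ↦ Y
        case err:
          ?Unit → !Unit
            ⊕{ack,ok} → &{ack,ok}  (⊕→&)
              case ack:
                ?Bool → !Bool
                  !Unit → ?Unit
                    end ↦ end
              case ok:
                ?Str → !Str
                  !Bool → ?Bool
                    end ↦ end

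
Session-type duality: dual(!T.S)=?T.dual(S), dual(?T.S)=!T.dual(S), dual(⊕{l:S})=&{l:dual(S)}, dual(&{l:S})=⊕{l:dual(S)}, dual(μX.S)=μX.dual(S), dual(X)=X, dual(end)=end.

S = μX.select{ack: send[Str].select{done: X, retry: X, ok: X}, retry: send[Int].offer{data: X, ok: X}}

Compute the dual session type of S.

μX.offer{ack: recv[Str].offer{done: X, retry: X, ok: X}, retry: recv[Int].select{data: X, ok: X}}

μX ↦ μX  (μ self-dual)
  select{ack,retry} ↦ offer{ack,retry}  (internal→external)
    • ack:
      send[Str] ↦ recv[Str]
        select{done,retry,ok} ↦ offer{done,retry,ok}  (internal→external)
          • done:
            X self-dual
          • retry:
            X self-dual
          • ok:
            X self-dual
    • retry:
      send[Int] ↦ recv[Int]
        offer{data,ok} ↦ select{data,ok}  (offer→select)
          • data:
            X self-dual
          • ok:
            X self-dual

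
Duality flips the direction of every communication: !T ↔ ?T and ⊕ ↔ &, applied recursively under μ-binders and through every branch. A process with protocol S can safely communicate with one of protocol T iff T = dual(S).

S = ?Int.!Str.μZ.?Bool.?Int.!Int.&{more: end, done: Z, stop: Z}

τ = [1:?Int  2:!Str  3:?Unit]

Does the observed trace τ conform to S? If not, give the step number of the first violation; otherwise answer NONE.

@1 ?Int  match  cont: !Str.μZ.…
@2 !Str  match  cont: μZ.…
@3 got ?Unit, protocol expects ?Bool  ✗

3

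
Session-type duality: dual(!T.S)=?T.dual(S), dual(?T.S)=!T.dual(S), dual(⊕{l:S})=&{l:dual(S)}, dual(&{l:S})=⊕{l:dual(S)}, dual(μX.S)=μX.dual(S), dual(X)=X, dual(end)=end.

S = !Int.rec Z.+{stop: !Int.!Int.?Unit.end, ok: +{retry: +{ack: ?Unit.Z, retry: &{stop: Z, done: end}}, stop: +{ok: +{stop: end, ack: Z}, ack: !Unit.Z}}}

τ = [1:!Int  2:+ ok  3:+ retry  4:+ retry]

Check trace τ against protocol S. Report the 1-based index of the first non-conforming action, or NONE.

@1 !Int  ✓  cont: rec Z.…
@2 + ok  ✓  cont: +{retry: +{ack: ?Unit.rec Z.…, retry: &{stop: rec Z.…, done: end}}, stop: +{ok: +{stop: end, ack: rec Z.…}, ack: !Unit.rec Z.…}}
@3 + retry  ✓  cont: +{ack: ?Unit.rec Z.…, retry: &{stop: rec Z.…, done: end}}
@4 + retry  ✓  cont: &{stop: rec Z.…, done: end}
trace exhausted — no violation

NONE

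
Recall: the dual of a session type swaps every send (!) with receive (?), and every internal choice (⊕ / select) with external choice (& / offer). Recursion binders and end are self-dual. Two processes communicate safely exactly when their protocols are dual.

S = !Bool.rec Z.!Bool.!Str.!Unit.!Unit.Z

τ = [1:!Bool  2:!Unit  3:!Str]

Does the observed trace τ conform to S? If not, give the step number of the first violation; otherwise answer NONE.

[1] !Bool  match  now at rec Z.…
[2] got !Unit, protocol expects !Bool  ✗

2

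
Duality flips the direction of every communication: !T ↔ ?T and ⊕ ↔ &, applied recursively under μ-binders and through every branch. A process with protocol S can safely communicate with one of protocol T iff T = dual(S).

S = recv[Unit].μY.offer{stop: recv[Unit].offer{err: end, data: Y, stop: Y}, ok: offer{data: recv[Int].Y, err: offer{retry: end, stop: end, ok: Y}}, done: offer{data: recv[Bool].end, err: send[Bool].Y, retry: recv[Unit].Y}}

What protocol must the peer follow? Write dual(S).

recv[Unit] = send[Unit]
  μY = μY  (rec unchanged)
    offer{stop,ok,done} = select{stop,ok,done}  (external→internal)
      case stop:
        recv[Unit] = send[Unit]
          offer{err,data,stop} = select{err,data,stop}  (external→internal)
            case err:
              dual(end) = end
            case data:
              dual(Y) = Y
            case stop:
              dual(Y) = Y
      case ok:
        offer{data,err} = select{data,err}  (external→internal)
          case data:
            recv[Int] = send[Int]
              dual(Y) = Y
          case err:
            offer{retry,stop,ok} = select{retry,stop,ok}  (external→internal)
              case retry:
                dual(end) = end
              case stop:
                dual(end) = end
              case ok:
                dual(Y) = Y
      case done:
        offer{data,err,retry} = select{data,err,retry}  (external→internal)
          case data:
            recv[Bool] = send[Bool]
              dual(end) = end
          case err:
            send[Bool] = recv[Bool]
              dual(Y) = Y
          case retry:
            recv[Unit] = send[Unit]
              dual(Y) = Y

send[Unit].μY.select{stop: send[Unit].select{err: end, data: Y, stop: Y}, ok: select{data: send[Int].Y, err: select{retry: end, stop: end, ok: Y}}, done: select{data: send[Bool].end, err: recv[Bool].Y, retry: send[Unit].Y}}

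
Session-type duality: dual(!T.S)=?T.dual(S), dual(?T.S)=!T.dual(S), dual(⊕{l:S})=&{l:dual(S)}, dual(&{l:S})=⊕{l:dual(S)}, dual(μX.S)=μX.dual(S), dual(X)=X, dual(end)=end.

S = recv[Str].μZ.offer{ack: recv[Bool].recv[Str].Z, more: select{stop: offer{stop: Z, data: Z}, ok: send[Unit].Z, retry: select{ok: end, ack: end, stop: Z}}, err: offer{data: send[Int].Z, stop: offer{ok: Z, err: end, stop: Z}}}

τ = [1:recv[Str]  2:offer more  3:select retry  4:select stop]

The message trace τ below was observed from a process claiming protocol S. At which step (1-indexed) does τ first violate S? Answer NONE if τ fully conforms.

NONE

@1 recv[Str]  match  residual = μZ.…
@2 offer more  match  residual = select{stop: offer{stop: μZ.…, data: μZ.…}, ok: send[Unit].μZ.…, retry: select{ok: end, ack: end, stop: μZ.…}}
@3 select retry  match  residual = select{ok: end, ack: end, stop: μZ.…}
@4 select stop  match  residual = μZ.…
τ conforms to S (length 4)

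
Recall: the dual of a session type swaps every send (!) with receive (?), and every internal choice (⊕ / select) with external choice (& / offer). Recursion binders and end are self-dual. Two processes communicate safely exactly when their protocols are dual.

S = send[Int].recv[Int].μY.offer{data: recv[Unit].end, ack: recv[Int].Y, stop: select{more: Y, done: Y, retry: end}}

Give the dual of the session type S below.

recv[Int].send[Int].μY.select{data: send[Unit].end, ack: send[Int].Y, stop: offer{more: Y, done: Y, retry: end}}

send[Int] = recv[Int]
  recv[Int] = send[Int]
    μY = μY  (binder kept)
      offer{data,ack,stop} = select{data,ack,stop}  (external→internal)
        [data]
          recv[Unit] = send[Unit]
            end self-dual
        [ack]
          recv[Int] = send[Int]
            Y self-dual
        [stop]
          select{more,done,retry} = offer{more,done,retry}  (⊕→&)
            [more]
              Y self-dual
            [done]
              Y self-dual
            [retry]
              end self-dual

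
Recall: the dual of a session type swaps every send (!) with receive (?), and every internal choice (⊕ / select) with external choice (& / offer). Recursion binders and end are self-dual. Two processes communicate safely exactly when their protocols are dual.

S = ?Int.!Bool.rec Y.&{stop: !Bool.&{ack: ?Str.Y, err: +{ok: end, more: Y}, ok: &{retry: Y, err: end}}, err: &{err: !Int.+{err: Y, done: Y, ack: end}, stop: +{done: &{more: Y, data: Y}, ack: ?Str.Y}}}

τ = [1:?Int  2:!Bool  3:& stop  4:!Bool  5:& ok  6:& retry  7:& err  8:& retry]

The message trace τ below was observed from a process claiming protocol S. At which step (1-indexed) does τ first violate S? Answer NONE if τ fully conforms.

@1 ?Int  match  now at !Bool.rec Y.…
@2 !Bool  match  now at rec Y.…
@3 & stop  match  now at !Bool.&{ack: ?Str.rec Y.…, err: +{ok: end, more: rec Y.…}, ok: &{retry: rec Y.…, err: end}}
@4 !Bool  match  now at &{ack: ?Str.rec Y.…, err: +{ok: end, more: rec Y.…}, ok: &{retry: rec Y.…, err: end}}
@5 & ok  match  now at &{retry: rec Y.…, err: end}
@6 & retry  match  now at rec Y.…
@7 & err  match  now at &{err: !Int.+{err: rec Y.…, done: rec Y.…, ack: end}, stop: +{done: &{more: rec Y.…, data: rec Y.…}, ack: ?Str.rec Y.…}}
@8 got & retry, protocol expects & err or & stop  ✗

8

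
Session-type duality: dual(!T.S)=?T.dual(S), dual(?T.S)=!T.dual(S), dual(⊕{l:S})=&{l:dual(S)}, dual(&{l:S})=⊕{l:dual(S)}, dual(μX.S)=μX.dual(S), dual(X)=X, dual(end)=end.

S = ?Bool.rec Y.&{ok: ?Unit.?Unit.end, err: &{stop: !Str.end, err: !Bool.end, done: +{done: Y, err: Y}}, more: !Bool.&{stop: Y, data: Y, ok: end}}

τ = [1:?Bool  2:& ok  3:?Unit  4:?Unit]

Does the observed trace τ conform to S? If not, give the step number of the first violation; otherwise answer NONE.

[1] ?Bool  ok  now at rec Y.…
[2] & ok  ok  now at ?Unit.?Unit.end
[3] ?Unit  ok  now at ?Unit.end
[4] ?Unit  ok  now at end
trace exhausted — no violation

NONE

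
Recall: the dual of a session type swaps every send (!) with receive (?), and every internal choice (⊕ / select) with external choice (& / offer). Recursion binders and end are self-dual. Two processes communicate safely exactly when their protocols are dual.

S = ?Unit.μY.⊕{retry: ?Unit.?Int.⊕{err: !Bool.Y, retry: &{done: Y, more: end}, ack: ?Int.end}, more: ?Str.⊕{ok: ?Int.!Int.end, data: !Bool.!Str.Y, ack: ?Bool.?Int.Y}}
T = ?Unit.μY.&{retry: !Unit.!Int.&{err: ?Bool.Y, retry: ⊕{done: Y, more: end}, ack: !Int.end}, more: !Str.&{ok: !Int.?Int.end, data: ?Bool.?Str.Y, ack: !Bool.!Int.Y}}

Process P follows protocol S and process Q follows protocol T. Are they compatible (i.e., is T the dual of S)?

?Unit | ?Unit  ✗ same direction on both sides — not dual

NO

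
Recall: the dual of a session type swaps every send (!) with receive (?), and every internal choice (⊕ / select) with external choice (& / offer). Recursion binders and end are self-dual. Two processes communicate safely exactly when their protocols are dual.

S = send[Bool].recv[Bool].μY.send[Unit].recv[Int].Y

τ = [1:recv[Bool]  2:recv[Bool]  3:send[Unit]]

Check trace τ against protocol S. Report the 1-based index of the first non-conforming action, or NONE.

1

@1 got recv[Bool], protocol expects send[Bool]  ✗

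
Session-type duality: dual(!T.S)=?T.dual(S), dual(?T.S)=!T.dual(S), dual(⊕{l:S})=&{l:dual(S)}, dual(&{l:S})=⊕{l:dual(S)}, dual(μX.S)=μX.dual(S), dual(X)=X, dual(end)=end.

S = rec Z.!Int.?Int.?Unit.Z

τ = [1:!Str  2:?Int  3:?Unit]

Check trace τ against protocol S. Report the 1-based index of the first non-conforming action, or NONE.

1

[1] got !Str, protocol expects !Int  ✗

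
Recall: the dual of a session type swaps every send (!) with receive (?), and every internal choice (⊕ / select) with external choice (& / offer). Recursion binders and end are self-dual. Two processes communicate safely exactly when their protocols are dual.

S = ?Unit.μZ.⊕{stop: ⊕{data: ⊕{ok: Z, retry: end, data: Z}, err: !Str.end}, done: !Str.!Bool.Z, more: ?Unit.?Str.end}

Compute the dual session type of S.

!Unit.μZ.&{stop: &{data: &{ok: Z, retry: end, data: Z}, err: ?Str.end}, done: ?Str.?Bool.Z, more: !Unit.!Str.end}

?Unit = !Unit
  μZ = μZ  (binder kept)
    ⊕{stop,done,more} = &{stop,done,more}  (select→offer)
      [stop]
        ⊕{data,err} = &{data,err}  (select→offer)
          [data]
            ⊕{ok,retry,data} = &{ok,retry,data}  (select→offer)
              [ok]
                Z self-dual
              [retry]
                end self-dual
              [data]
                Z self-dual
          [err]
            !Str = ?Str
              end self-dual
      [done]
        !Str = ?Str
          !Bool = ?Bool
            Z self-dual
      [more]
        ?Unit = !Unit
          ?Str = !Str
            end self-dual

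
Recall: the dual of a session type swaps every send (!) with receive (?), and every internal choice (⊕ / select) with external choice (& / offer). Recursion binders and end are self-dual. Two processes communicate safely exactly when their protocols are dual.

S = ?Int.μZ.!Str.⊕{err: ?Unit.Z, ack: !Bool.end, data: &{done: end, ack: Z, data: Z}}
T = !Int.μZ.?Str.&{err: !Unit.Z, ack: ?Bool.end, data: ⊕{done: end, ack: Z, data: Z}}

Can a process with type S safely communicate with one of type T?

?Int | !Int  ✓
  μZ | μZ  ✓ (rec unchanged)
    !Str | ?Str  ✓
      ⊕{err,ack,data} | &{err,ack,data}  ✓ labels match
        [err]
          ?Unit | !Unit  ✓
            Z | Z  ✓
        [ack]
          !Bool | ?Bool  ✓
            end | end  ✓
        [data]
          &{done,ack,data} | ⊕{done,ack,data}  ✓ labels match
            [done]
              end | end  ✓
            [ack]
              Z | Z  ✓
            [data]
              Z | Z  ✓

YES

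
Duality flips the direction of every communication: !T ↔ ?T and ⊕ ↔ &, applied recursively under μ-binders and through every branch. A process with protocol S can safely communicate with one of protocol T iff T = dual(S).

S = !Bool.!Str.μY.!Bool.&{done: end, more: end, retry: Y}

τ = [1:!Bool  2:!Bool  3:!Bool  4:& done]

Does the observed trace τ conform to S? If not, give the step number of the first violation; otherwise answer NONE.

2

[1] !Bool  ok  residual = !Str.μY.…
[2] got !Bool, protocol expects !Str  ✗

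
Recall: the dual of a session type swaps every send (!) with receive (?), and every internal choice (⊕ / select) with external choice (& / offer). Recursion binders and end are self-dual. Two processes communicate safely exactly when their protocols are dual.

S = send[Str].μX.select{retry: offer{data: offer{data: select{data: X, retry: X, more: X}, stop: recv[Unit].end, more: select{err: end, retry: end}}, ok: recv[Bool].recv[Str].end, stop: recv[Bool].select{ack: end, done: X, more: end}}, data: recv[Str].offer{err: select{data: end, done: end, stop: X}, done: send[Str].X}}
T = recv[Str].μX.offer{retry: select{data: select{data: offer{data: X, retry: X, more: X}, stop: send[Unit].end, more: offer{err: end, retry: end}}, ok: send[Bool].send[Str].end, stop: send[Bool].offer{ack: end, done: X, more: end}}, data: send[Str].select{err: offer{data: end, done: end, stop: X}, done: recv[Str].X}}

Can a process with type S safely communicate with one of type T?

send[Str] vs recv[Str]  ✓
  μX vs μX  ✓ (μ self-dual)
    select{retry,data} vs offer{retry,data}  ✓ labels match
      • retry:
        offer{data,ok,stop} vs select{data,ok,stop}  ✓ labels match
          • data:
            offer{data,stop,more} vs select{data,stop,more}  ✓ labels match
              • data:
                select{data,retry,more} vs offer{data,retry,more}  ✓ labels match
                  • data:
                    X vs X  ✓
                  • retry:
                    X vs X  ✓
                  • more:
                    X vs X  ✓
              • stop:
                recv[Unit] vs send[Unit]  ✓
                  end vs end  ✓
              • more:
                select{err,retry} vs offer{err,retry}  ✓ labels match
                  • err:
                    end vs end  ✓
                  • retry:
                    end vs end  ✓
          • ok:
            recv[Bool] vs send[Bool]  ✓
              recv[Str] vs send[Str]  ✓
                end vs end  ✓
          • stop:
            recv[Bool] vs send[Bool]  ✓
              select{ack,done,more} vs offer{ack,done,more}  ✓ labels match
                • ack:
                  end vs end  ✓
                • done:
                  X vs X  ✓
                • more:
                  end vs end  ✓
      • data:
        recv[Str] vs send[Str]  ✓
          offer{err,done} vs select{err,done}  ✓ labels match
            • err:
              select{data,done,stop} vs offer{data,done,stop}  ✓ labels match
                • data:
                  end vs end  ✓
                • done:
                  end vs end  ✓
                • stop:
                  X vs X  ✓
            • done:
              send[Str] vs recv[Str]  ✓
                X vs X  ✓

YES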